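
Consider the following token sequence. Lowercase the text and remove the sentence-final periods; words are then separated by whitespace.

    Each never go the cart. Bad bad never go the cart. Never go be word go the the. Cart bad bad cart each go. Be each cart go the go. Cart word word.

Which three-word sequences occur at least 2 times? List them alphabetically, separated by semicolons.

cart bad bad; go the cart; never go the; the cart bad

Trigram counts meeting the condition (at least 2 times):
  cart bad bad: 2
  go the cart: 2
  never go the: 2
  the cart bad: 2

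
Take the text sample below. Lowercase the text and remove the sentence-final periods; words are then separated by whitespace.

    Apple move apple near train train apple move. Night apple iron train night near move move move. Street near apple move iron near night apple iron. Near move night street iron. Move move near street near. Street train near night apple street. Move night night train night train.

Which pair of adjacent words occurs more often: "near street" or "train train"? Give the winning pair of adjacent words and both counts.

"near street": 2 occurrences
"train train": 1 occurrence

"near street" (2 vs 1)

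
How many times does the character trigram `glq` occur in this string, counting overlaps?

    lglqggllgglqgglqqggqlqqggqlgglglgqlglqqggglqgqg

5

Sliding a length-3 window over the 47 characters (45 positions):
  position 2–4: glq
  position 10–12: glq
  position 14–16: glq
  position 36–38: glq
  position 42–44: glq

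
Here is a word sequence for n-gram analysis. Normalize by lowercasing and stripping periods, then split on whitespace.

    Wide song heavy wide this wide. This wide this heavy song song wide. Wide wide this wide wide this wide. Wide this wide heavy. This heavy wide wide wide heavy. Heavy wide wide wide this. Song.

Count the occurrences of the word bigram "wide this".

7

Scanning the 35 overlapping bigram windows for "wide this":
  position 4–5: wide this
  position 6–7: wide this
  position 8–9: wide this
  position 15–16: wide this
  position 18–19: wide this
  position 21–22: wide this
  position 34–35: wide this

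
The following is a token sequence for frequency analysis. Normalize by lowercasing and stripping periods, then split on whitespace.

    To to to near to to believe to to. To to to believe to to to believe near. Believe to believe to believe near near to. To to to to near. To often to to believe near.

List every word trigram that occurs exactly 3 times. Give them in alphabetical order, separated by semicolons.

to believe near; to believe to

Trigram counts meeting the condition (exactly 3 times):
  to believe near: 3
  to believe to: 3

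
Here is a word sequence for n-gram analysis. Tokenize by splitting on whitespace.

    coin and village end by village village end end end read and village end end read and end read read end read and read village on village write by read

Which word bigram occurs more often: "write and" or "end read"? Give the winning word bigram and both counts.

"write and": 0 occurrences
"end read": 4 occurrences

"end read" (4 vs 0)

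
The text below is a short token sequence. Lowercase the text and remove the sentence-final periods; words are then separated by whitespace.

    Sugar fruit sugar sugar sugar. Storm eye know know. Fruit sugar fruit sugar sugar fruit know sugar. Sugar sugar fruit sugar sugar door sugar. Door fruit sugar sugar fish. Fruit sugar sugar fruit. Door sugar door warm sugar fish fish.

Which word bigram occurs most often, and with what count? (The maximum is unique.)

"sugar sugar", 8 times

Bigram frequencies (highest first):
  sugar sugar: 8
  fruit sugar: 6
  sugar fruit: 5
  sugar door: 3
  door sugar: 2
  sugar fish: 2
  … (13 more, each ≤ 1)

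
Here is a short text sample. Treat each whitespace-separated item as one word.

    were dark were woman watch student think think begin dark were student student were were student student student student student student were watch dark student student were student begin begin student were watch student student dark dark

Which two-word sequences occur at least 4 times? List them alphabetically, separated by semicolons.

Bigram counts meeting the condition (at least 4 times):
  student student: 8
  student were: 4

student student; student were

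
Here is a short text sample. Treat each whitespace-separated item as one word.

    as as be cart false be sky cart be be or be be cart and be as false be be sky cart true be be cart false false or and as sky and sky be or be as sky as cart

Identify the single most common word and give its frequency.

"be", 13 times

Unigram frequencies (highest first):
  be: 13
  as: 6
  cart: 6
  sky: 5
  false: 4
  or: 3
  … (2 more, each ≤ 3)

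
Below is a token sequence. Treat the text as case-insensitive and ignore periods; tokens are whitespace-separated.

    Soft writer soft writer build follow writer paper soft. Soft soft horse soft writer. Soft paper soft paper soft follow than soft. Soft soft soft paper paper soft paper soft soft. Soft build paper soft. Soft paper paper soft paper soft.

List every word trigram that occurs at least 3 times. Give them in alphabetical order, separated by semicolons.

paper soft paper; paper soft soft; soft paper soft; soft soft soft

Trigram counts meeting the condition (at least 3 times):
  paper soft paper: 3
  paper soft soft: 3
  soft paper soft: 4
  soft soft soft: 4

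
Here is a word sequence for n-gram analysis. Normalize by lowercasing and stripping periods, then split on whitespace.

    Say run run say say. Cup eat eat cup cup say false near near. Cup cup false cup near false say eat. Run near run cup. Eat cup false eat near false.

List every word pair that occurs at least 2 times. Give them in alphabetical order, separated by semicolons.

cup cup; cup eat; cup false; eat cup; near false

Bigram counts meeting the condition (at least 2 times):
  cup cup: 2
  cup eat: 2
  cup false: 2
  eat cup: 2
  near false: 2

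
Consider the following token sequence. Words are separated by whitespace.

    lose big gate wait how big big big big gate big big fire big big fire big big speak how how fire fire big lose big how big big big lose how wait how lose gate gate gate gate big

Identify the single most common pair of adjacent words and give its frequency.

"big big", 8 times

Bigram frequencies (highest first):
  big big: 8
  fire big: 3
  gate gate: 3
  lose big: 2
  big gate: 2
  wait how: 2
  … (15 more, each ≤ 2)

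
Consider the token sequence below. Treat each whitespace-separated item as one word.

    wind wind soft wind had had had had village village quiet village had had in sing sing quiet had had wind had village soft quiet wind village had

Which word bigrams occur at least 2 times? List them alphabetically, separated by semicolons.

Bigram counts meeting the condition (at least 2 times):
  had had: 5
  had village: 2
  village had: 2
  wind had: 2

had had; had village; village had; wind had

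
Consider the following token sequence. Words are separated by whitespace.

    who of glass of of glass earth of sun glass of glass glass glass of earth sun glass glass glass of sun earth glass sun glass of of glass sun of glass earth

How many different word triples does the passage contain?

25

33 tokens → 31 trigram windows in total.
Repeated trigrams (each contributes count−1 duplicates):
  glass glass glass: 2
  glass glass of: 2
  glass of of: 2
  of glass earth: 2
  of of glass: 2
  sun glass of: 2
6 duplicate windows → 31 − 6 = 25 distinct.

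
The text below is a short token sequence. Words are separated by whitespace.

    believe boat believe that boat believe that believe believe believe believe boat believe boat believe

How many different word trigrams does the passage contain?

15 tokens → 13 trigram windows in total.
Repeated trigrams (each contributes count−1 duplicates):
  believe boat believe: 3
  believe believe believe: 2
  boat believe that: 2
4 duplicate windows → 13 − 4 = 9 distinct.

9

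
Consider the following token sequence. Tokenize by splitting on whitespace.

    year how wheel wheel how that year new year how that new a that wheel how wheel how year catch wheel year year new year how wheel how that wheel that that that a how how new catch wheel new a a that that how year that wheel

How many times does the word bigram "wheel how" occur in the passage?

Scanning the 47 overlapping bigram windows for "wheel how":
  position 4–5: wheel how
  position 15–16: wheel how
  position 17–18: wheel how
  position 27–28: wheel how

4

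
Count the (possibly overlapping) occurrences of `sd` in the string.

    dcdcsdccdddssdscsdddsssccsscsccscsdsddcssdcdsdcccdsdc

8

Sliding a length-2 window over the 53 characters (52 positions):
  position 5–6: sd
  position 13–14: sd
  position 17–18: sd
  position 34–35: sd
  position 36–37: sd
  position 41–42: sd
  position 45–46: sd
  position 51–52: sd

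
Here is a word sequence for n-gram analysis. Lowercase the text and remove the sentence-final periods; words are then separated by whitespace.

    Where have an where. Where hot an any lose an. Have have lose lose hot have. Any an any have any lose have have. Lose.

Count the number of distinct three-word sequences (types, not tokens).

22

25 tokens → 23 trigram windows in total.
Repeated trigrams (each contributes count−1 duplicates):
  have have lose: 2
1 duplicate windows → 23 − 1 = 22 distinct.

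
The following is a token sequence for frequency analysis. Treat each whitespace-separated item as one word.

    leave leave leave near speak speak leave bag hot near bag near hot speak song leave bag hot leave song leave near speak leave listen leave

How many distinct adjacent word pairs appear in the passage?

18

26 tokens → 25 bigram windows in total.
Repeated bigrams (each contributes count−1 duplicates):
  bag hot: 2
  leave bag: 2
  leave leave: 2
  leave near: 2
  near speak: 2
  song leave: 2
  speak leave: 2
7 duplicate windows → 25 − 7 = 18 distinct.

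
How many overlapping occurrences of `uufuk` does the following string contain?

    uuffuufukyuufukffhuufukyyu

Sliding a length-5 window over the 26 characters (22 positions):
  position 5–9: uufuk
  position 11–15: uufuk
  position 19–23: uufuk

3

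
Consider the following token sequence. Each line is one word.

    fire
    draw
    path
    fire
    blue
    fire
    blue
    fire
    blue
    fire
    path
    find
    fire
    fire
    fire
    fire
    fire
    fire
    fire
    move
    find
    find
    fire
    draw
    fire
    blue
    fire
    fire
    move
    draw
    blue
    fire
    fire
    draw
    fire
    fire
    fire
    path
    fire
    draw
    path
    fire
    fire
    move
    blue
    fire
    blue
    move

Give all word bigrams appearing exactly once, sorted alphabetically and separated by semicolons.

Bigram counts meeting the condition (exactly once):
  blue move: 1
  draw blue: 1
  find find: 1
  move blue: 1
  move draw: 1
  move find: 1
  path find: 1

blue move; draw blue; find find; move blue; move draw; move find; path find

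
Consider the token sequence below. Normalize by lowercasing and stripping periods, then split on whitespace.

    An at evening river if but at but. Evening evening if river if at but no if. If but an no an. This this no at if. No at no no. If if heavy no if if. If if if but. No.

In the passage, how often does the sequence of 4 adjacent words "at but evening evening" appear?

Scanning the 39 overlapping 4-gram windows for "at but evening evening":
  position 7–10: at but evening evening

1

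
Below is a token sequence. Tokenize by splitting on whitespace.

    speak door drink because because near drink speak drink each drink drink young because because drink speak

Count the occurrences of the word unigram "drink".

Scanning the 17 tokens for "drink":
  position 3: drink
  position 7: drink
  position 9: drink
  position 11: drink
  position 12: drink
  position 16: drink

6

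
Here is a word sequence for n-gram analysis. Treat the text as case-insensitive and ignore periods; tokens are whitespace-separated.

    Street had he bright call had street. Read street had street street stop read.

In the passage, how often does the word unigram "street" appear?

5

Scanning the 14 tokens for "street":
  position 1: street
  position 7: street
  position 9: street
  position 11: street
  position 12: street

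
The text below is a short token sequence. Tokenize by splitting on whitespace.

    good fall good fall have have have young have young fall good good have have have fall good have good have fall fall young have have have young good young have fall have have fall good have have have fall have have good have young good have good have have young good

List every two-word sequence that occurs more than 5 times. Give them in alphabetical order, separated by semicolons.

good have; have have

Bigram counts meeting the condition (more than 5 times):
  good have: 7
  have have: 11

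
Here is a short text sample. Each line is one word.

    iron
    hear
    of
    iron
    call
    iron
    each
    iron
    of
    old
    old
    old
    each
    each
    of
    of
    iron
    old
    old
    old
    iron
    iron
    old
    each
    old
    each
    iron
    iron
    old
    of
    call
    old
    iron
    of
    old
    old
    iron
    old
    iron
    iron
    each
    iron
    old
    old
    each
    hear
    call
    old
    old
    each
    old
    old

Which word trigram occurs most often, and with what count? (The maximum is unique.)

"old old each", 3 times

Trigram frequencies (highest first):
  old old each: 3
  iron each iron: 2
  iron of old: 2
  of old old: 2
  old old old: 2
  iron old old: 2
  … (33 more, each ≤ 2)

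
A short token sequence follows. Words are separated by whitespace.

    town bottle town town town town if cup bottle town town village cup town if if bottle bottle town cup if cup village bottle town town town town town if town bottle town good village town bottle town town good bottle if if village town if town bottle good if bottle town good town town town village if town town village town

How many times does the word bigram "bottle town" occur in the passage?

Scanning the 61 overlapping bigram windows for "bottle town":
  position 2–3: bottle town
  position 9–10: bottle town
  position 18–19: bottle town
  position 24–25: bottle town
  position 32–33: bottle town
  position 37–38: bottle town
  position 51–52: bottle town

7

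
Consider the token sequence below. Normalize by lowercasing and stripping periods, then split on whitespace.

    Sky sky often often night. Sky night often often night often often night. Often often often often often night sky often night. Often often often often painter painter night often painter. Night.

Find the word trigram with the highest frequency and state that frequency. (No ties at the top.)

Trigram frequencies (highest first):
  often often often: 5
  often often night: 4
  night often often: 4
  often night often: 3
  often night sky: 2
  sky sky often: 1
  … (11 more, each ≤ 1)

"often often often", 5 times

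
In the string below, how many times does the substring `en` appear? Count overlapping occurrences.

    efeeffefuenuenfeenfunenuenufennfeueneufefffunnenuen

Sliding a length-2 window over the 51 characters (50 positions):
  position 10–11: en
  position 13–14: en
  position 17–18: en
  position 22–23: en
  position 25–26: en
  position 29–30: en
  position 35–36: en
  position 47–48: en
  position 50–51: en

9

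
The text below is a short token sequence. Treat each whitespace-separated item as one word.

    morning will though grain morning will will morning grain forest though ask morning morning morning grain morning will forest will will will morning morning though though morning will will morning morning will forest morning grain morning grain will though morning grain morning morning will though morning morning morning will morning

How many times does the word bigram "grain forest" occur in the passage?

1

Scanning the 49 overlapping bigram windows for "grain forest":
  position 9–10: grain forest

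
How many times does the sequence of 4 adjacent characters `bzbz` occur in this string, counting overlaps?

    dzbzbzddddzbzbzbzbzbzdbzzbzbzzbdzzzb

6

Sliding a length-4 window over the 36 characters (33 positions):
  position 3–6: bzbz
  position 12–15: bzbz
  position 14–17: bzbz
  position 16–19: bzbz
  position 18–21: bzbz
  position 26–29: bzbz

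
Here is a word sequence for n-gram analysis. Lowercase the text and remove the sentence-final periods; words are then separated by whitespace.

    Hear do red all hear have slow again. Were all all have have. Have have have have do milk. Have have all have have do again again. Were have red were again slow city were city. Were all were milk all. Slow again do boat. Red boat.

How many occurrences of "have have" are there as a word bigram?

Scanning the 46 overlapping bigram windows for "have have":
  position 12–13: have have
  position 13–14: have have
  position 14–15: have have
  position 15–16: have have
  position 16–17: have have
  position 20–21: have have
  position 23–24: have have

7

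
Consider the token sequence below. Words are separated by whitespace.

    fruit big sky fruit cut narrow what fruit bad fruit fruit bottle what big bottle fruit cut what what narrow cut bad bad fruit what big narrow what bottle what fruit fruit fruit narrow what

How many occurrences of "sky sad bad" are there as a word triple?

0

Scanning the 33 overlapping trigram windows for "sky sad bad":
  (none found)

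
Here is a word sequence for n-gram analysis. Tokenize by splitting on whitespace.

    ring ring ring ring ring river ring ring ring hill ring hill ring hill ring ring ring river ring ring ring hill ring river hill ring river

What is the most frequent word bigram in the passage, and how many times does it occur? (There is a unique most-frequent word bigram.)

"ring ring", 10 times

Bigram frequencies (highest first):
  ring ring: 10
  hill ring: 5
  ring river: 4
  ring hill: 4
  river ring: 2
  river hill: 1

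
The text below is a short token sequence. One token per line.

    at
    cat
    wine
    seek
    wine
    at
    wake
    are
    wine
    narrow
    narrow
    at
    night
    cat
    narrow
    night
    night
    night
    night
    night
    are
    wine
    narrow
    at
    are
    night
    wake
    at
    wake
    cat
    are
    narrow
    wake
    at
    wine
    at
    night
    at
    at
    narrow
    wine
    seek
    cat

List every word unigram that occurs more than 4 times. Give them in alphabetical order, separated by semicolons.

Unigram counts meeting the condition (more than 4 times):
  at: 9
  narrow: 6
  night: 8
  wine: 6

at; narrow; night; wine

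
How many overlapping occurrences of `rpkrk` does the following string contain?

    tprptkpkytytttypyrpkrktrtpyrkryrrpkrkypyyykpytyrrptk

2

Sliding a length-5 window over the 52 characters (48 positions):
  position 18–22: rpkrk
  position 33–37: rpkrk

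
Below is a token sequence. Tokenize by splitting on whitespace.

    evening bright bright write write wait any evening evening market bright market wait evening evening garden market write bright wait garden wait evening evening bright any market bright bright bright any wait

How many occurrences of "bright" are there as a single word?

8

Scanning the 32 tokens for "bright":
  position 2: bright
  position 3: bright
  position 11: bright
  position 19: bright
  position 25: bright
  position 28: bright
  position 29: bright
  position 30: bright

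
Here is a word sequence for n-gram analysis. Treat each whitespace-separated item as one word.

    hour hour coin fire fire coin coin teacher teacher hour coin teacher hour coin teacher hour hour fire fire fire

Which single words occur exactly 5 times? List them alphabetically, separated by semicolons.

Unigram counts meeting the condition (exactly 5 times):
  coin: 5
  fire: 5

coin; fire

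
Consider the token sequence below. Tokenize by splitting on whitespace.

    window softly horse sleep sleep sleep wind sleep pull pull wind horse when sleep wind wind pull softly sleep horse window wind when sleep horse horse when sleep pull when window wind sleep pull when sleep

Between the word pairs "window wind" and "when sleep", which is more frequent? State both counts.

"when sleep" (4 vs 2)

"window wind": 2 occurrences
"when sleep": 4 occurrences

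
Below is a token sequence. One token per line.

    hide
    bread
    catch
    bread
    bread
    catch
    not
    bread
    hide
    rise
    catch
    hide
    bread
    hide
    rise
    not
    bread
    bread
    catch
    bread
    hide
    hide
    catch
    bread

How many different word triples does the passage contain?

19

24 tokens → 22 trigram windows in total.
Repeated trigrams (each contributes count−1 duplicates):
  bread bread catch: 2
  bread catch bread: 2
  bread hide rise: 2
3 duplicate windows → 22 − 3 = 19 distinct.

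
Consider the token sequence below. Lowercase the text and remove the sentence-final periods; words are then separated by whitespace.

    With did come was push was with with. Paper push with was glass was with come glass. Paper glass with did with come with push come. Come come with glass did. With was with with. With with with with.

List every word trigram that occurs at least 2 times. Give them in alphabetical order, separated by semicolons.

was with with; with with with

Trigram counts meeting the condition (at least 2 times):
  was with with: 2
  with with with: 4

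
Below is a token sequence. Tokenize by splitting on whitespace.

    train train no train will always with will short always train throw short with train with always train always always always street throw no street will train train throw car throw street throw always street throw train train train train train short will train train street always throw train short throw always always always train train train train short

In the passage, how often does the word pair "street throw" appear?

Scanning the 58 overlapping bigram windows for "street throw":
  position 22–23: street throw
  position 32–33: street throw
  position 35–36: street throw

3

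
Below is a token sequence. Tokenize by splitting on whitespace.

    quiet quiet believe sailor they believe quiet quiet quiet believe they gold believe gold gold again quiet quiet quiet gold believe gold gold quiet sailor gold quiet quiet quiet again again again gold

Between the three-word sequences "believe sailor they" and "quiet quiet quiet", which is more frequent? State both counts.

"believe sailor they": 1 occurrence
"quiet quiet quiet": 3 occurrences

"quiet quiet quiet" (3 vs 1)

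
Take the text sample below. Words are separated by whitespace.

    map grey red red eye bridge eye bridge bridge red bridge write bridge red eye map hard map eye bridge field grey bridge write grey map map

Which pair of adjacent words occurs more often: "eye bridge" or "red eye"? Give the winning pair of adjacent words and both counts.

"eye bridge": 3 occurrences
"red eye": 2 occurrences

"eye bridge" (3 vs 2)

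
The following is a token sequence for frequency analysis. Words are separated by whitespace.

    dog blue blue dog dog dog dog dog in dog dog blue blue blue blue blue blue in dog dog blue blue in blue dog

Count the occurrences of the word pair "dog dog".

6

Scanning the 24 overlapping bigram windows for "dog dog":
  position 4–5: dog dog
  position 5–6: dog dog
  position 6–7: dog dog
  position 7–8: dog dog
  position 10–11: dog dog
  position 19–20: dog dog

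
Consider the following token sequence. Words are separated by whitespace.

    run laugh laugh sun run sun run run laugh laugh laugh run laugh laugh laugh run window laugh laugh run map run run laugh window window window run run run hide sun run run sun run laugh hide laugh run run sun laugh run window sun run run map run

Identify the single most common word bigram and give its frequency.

Bigram frequencies (highest first):
  run run: 7
  laugh laugh: 6
  run laugh: 5
  sun run: 5
  laugh run: 5
  run sun: 3
  … (14 more, each ≤ 2)

"run run", 7 times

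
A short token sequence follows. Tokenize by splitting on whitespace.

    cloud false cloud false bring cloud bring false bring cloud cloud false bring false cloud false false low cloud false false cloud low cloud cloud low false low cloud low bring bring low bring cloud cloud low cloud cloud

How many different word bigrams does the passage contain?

15

39 tokens → 38 bigram windows in total.
Repeated bigrams (each contributes count−1 duplicates):
  cloud false: 5
  cloud cloud: 4
  cloud low: 4
  low cloud: 4
  bring cloud: 3
  false bring: 3
  false cloud: 3
  bring false: 2
  … (3 more repeated)
23 duplicate windows → 38 − 23 = 15 distinct.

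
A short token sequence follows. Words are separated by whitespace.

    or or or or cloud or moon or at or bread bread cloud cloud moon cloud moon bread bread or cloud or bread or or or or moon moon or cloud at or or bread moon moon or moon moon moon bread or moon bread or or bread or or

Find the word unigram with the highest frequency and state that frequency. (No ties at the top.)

"or", 22 times

Unigram frequencies (highest first):
  or: 22
  moon: 11
  bread: 9
  cloud: 6
  at: 2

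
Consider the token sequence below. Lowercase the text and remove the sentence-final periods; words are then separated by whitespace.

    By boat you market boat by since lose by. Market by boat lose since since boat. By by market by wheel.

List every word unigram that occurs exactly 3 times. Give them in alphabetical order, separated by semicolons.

Unigram counts meeting the condition (exactly 3 times):
  market: 3
  since: 3

market; since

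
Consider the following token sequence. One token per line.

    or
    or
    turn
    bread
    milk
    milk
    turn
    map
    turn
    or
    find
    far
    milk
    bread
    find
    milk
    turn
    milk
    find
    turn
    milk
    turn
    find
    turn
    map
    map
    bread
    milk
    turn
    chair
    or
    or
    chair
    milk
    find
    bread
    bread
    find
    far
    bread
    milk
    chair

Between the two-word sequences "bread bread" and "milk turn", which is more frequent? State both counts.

"bread bread": 1 occurrence
"milk turn": 4 occurrences

"milk turn" (4 vs 1)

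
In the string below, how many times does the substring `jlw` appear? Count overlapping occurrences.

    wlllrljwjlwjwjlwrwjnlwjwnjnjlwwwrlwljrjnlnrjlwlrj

4

Sliding a length-3 window over the 49 characters (47 positions):
  position 9–11: jlw
  position 14–16: jlw
  position 28–30: jlw
  position 44–46: jlw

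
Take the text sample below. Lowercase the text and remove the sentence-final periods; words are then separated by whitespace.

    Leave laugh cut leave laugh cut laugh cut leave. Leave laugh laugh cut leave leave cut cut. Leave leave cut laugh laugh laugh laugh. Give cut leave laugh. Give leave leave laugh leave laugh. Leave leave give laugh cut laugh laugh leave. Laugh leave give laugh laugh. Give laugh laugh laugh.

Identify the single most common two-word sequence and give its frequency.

Bigram frequencies (highest first):
  laugh laugh: 8
  leave laugh: 7
  laugh cut: 5
  cut leave: 5
  leave leave: 5
  laugh leave: 4
  … (8 more, each ≤ 3)

"laugh laugh", 8 times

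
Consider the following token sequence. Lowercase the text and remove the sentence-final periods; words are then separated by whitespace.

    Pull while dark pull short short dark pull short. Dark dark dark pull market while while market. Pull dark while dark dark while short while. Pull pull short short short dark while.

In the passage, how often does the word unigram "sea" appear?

Scanning the 32 tokens for "sea":
  (none found)

0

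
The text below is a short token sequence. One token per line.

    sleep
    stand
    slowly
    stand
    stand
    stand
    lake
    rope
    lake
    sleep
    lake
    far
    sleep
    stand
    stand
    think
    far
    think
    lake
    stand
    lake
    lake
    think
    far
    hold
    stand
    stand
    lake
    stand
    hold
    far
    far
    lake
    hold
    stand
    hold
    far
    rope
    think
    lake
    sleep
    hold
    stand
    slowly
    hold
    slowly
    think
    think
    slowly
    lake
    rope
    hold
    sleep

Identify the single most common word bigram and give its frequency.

Bigram frequencies (highest first):
  stand stand: 4
  stand lake: 3
  hold stand: 3
  sleep stand: 2
  stand slowly: 2
  lake rope: 2
  … (30 more, each ≤ 2)

"stand stand", 4 times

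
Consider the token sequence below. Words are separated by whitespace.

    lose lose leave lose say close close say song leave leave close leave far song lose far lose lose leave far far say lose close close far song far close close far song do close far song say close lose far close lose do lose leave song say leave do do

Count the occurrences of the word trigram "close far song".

Scanning the 49 overlapping trigram windows for "close far song":
  position 26–28: close far song
  position 31–33: close far song
  position 35–37: close far song

3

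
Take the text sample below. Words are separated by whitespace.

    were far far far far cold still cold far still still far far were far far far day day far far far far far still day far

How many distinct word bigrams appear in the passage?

27 tokens → 26 bigram windows in total.
Repeated bigrams (each contributes count−1 duplicates):
  far far: 10
  day far: 2
  far still: 2
  were far: 2
12 duplicate windows → 26 − 12 = 14 distinct.

14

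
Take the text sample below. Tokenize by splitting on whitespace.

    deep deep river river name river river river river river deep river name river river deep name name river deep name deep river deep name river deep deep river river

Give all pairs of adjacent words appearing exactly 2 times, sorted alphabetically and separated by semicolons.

Bigram counts meeting the condition (exactly 2 times):
  deep deep: 2
  river name: 2

deep deep; river name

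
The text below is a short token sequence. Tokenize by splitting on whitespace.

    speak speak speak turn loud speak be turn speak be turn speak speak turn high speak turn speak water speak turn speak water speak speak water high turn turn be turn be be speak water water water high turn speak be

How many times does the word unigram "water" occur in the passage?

Scanning the 41 tokens for "water":
  position 19: water
  position 23: water
  position 26: water
  position 35: water
  position 36: water
  position 37: water

6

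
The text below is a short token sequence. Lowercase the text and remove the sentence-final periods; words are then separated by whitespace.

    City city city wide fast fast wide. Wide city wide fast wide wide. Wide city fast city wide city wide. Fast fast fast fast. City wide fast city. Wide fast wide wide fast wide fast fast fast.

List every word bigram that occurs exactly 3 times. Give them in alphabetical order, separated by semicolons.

Bigram counts meeting the condition (exactly 3 times):
  fast city: 3
  wide city: 3

fast city; wide city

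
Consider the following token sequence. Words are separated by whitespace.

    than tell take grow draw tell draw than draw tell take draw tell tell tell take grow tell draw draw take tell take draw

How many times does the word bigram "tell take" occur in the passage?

4

Scanning the 23 overlapping bigram windows for "tell take":
  position 2–3: tell take
  position 10–11: tell take
  position 15–16: tell take
  position 22–23: tell take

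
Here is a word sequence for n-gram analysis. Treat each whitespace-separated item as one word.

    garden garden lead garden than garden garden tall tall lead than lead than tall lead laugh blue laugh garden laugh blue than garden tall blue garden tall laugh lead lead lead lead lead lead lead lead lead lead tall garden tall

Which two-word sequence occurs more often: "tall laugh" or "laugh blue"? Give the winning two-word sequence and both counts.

"laugh blue" (2 vs 1)

"tall laugh": 1 occurrence
"laugh blue": 2 occurrences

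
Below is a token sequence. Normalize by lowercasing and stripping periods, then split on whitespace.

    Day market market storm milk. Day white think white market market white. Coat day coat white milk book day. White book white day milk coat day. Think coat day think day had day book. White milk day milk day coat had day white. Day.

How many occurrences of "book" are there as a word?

3

Scanning the 44 tokens for "book":
  position 18: book
  position 21: book
  position 34: book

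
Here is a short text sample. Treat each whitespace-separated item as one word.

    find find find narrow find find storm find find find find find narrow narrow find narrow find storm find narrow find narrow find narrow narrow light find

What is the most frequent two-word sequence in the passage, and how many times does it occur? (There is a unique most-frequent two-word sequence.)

"find find", 7 times

Bigram frequencies (highest first):
  find find: 7
  find narrow: 6
  narrow find: 5
  find storm: 2
  storm find: 2
  narrow narrow: 2
  … (2 more, each ≤ 1)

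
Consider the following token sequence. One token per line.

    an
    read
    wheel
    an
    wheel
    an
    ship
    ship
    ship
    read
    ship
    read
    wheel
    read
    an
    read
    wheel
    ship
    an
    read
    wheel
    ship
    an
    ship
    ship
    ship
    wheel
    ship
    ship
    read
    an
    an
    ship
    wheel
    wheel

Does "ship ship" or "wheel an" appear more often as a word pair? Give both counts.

"ship ship": 5 occurrences
"wheel an": 2 occurrences

"ship ship" (5 vs 2)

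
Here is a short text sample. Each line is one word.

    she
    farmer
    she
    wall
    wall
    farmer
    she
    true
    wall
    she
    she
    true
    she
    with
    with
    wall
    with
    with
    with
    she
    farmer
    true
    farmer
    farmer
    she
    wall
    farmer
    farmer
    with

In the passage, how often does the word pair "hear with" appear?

0

Scanning the 28 overlapping bigram windows for "hear with":
  (none found)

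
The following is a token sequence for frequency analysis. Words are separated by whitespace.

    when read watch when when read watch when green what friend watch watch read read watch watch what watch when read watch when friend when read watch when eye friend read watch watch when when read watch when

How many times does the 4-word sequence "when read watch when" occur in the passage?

5

Scanning the 35 overlapping 4-gram windows for "when read watch when":
  position 1–4: when read watch when
  position 5–8: when read watch when
  position 20–23: when read watch when
  position 25–28: when read watch when
  position 35–38: when read watch when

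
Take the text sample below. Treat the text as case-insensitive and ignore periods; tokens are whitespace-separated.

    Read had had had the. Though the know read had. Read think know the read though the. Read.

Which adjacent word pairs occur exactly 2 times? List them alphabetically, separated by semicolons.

had had; read had; the read; though the

Bigram counts meeting the condition (exactly 2 times):
  had had: 2
  read had: 2
  the read: 2
  though the: 2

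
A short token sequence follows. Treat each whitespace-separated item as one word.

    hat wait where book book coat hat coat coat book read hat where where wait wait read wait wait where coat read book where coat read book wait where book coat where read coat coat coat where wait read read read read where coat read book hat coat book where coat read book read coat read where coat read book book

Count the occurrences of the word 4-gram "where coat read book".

5

Scanning the 58 overlapping 4-gram windows for "where coat read book":
  position 20–23: where coat read book
  position 24–27: where coat read book
  position 43–46: where coat read book
  position 50–53: where coat read book
  position 57–60: where coat read book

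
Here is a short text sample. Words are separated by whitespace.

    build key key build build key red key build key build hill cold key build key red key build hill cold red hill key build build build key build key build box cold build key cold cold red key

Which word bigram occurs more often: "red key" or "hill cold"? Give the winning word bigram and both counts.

"red key": 3 occurrences
"hill cold": 2 occurrences

"red key" (3 vs 2)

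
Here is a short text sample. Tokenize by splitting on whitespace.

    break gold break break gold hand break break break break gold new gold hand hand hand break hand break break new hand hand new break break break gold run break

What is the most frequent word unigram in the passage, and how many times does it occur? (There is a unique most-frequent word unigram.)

"break", 14 times

Unigram frequencies (highest first):
  break: 14
  hand: 7
  gold: 5
  new: 3
  run: 1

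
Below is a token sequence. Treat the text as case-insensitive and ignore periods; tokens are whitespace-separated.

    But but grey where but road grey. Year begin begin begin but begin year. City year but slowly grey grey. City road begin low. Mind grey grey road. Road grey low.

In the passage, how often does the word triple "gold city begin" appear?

0

Scanning the 29 overlapping trigram windows for "gold city begin":
  (none found)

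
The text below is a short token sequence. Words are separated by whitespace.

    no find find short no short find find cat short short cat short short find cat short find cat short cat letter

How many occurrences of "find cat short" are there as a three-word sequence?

3

Scanning the 20 overlapping trigram windows for "find cat short":
  position 8–10: find cat short
  position 15–17: find cat short
  position 18–20: find cat short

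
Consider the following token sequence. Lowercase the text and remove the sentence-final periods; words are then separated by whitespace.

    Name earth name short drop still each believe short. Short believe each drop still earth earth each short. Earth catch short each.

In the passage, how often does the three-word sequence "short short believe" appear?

Scanning the 20 overlapping trigram windows for "short short believe":
  position 9–11: short short believe

1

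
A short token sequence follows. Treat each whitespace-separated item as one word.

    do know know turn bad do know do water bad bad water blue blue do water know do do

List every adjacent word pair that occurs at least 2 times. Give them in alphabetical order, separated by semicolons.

Bigram counts meeting the condition (at least 2 times):
  do know: 2
  do water: 2
  know do: 2

do know; do water; know do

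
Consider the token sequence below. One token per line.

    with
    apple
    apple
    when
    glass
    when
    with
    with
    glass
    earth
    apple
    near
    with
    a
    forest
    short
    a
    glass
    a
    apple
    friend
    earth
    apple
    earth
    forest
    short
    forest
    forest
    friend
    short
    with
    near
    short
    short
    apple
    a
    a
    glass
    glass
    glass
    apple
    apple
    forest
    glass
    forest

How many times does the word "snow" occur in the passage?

Scanning the 45 tokens for "snow":
  (none found)

0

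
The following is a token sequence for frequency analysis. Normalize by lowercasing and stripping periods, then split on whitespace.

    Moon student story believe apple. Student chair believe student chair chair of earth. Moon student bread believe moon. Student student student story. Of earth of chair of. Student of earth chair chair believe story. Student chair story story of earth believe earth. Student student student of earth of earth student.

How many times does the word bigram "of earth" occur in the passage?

6

Scanning the 49 overlapping bigram windows for "of earth":
  position 12–13: of earth
  position 23–24: of earth
  position 29–30: of earth
  position 39–40: of earth
  position 46–47: of earth
  position 48–49: of earth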